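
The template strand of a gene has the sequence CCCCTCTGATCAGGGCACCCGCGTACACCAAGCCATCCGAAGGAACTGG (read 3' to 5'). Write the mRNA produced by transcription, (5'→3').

Reading the template 3'→5' as shown, RNA polymerase pairs each base (A→U, T→A, G↔C) to build mRNA 5'→3' directly.

5′-GGGGAGACUAGUCCCGUGGGCGCAUGUGGUUCGGUAGGCUUCCUUGACC-3′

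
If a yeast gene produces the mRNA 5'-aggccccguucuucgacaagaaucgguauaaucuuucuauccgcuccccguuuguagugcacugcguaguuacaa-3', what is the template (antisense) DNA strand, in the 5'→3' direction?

5'-TTGTAACTACGCAGTGCACTACAAACGGGGAGCGGATAGAAAGATTATACCGATTCTTGTCGAAGAACGGGGCCT-3'

Replace U with T to get the coding DNA strand: AGGCCCCGTTCTTCGACAAGAATCGGTATAATCTTTCTATCCGCTCCCCGTTTGTAGTGCACTGCGTAGTTACAA. The template strand is its reverse complement (complement TCCGGGGCAAGAAGCTGTTCTTAGCCATATTAGAAAGATAGGCGAGGGGCAAACATCACGTGACGCATCAATGTT, then reverse).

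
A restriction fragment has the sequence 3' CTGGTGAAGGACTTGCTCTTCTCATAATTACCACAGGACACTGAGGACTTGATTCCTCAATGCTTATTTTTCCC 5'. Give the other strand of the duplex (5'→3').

The strand is given 3'→5', so its complement runs 5'→3' in the same left-to-right order: pair each base A↔T, G↔C.

5'-GACCACTTCCTGAACGAGAAGAGTATTAATGGTGTCCTGTGACTCCTGAACTAAGGAGTTACGAATAAAAAGGG-3'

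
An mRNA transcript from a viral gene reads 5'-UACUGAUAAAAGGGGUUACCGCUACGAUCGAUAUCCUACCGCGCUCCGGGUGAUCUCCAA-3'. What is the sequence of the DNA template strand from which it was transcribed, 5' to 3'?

5'-TTGGAGATCACCCGGAGCGCGGTAGGATATCGATCGTAGCGGTAACCCCTTTTATCAGTA-3'

Replace U with T to get the coding DNA strand: TACTGATAAAAGGGGTTACCGCTACGATCGATATCCTACCGCGCTCCGGGTGATCTCCAA. The template strand is its reverse complement (complement ATGACTATTTTCCCCAATGGCGATGCTAGCTATAGGATGGCGCGAGGCCCACTAGAGGTT, then reverse).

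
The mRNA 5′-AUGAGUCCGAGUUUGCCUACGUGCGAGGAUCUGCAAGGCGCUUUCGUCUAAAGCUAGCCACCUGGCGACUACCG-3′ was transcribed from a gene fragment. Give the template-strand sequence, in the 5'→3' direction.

5′-CGGTAGTCGCCAGGTGGCTAGCTTTAGACGAAAGCGCCTTGCAGATCCTCGCACGTAGGCAAACTCGGACTCAT-3′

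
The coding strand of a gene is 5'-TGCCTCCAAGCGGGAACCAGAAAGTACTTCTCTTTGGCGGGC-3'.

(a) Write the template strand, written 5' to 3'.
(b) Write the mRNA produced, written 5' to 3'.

(a) 5'-GCCCGCCAAAGAGAAGTACTTTCTGGTTCCCGCTTGGAGGCA-3'
(b) 5'-UGCCUCCAAGCGGGAACCAGAAAGUACUUCUCUUUGGCGGGC-3'

(a) The template strand is the reverse complement of the coding strand: complement ACGGAGGTTCGCCCTTGGTCTTTCATGAAGAGAAACCGCCCG, then reverse.
(b) mRNA matches the coding strand with T→U.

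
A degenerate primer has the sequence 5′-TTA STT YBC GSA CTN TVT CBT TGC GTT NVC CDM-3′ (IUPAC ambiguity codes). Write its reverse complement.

Standard pairs A↔T, G↔C; ambiguity codes pair Y↔R, M↔K, S↔S, B↔V, D↔H, N↔N. Complement (AATSAARVGCSTGANABAGVAACGCAANBGGHK), then reverse for 5'→3'.

5'-KHGGBNAACGCAAVGABANAGTSCGVRAASTAA-3'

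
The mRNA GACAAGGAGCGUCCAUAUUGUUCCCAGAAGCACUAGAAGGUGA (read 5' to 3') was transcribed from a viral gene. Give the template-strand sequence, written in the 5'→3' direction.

Replace U with T to get the coding DNA strand: GACAAGGAGCGTCCATATTGTTCCCAGAAGCACTAGAAGGTGA. The template strand is its reverse complement (complement CTGTTCCTCGCAGGTATAACAAGGGTCTTCGTGATCTTCCACT, then reverse).

5'-TCACCTTCTAGTGCTTCTGGGAACAATATGGACGCTCCTTGTC-3'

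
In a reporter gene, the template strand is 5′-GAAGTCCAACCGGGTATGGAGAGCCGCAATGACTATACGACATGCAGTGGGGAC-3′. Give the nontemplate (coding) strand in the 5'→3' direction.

5'-GTCCCCACTGCATGTCGTATAGTCATTGCGGCTCTCCATACCCGGTTGGACTTC-3'

The coding strand is complementary and antiparallel to the template: take the complement (A↔T, G↔C) and reverse.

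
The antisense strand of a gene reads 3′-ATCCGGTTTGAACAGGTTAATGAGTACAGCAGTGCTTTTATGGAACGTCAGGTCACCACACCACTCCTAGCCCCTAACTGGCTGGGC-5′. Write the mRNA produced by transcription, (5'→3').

Reading the template 3'→5' as shown, RNA polymerase pairs each base (A→U, T→A, G↔C) to build mRNA 5'→3' directly.

5'-UAGGCCAAACUUGUCCAAUUACUCAUGUCGUCACGAAAAUACCUUGCAGUCCAGUGGUGUGGUGAGGAUCGGGGAUUGACCGACCCG-3'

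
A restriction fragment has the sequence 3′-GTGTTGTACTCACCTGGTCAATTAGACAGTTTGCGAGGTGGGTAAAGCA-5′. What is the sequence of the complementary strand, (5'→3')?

The strand is given 3'→5', so its complement runs 5'→3' in the same left-to-right order: pair each base A↔T, G↔C.

5'-CACAACATGAGTGGACCAGTTAATCTGTCAAACGCTCCACCCATTTCGT-3'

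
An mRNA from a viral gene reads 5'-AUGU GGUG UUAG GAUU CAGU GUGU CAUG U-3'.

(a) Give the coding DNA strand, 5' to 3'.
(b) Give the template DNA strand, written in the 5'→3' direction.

(a) 5'-ATGTGGTGTTAGGATTCAGTGTGTCATGT-3'
(b) 5'-ACATGACACACTGAATCCTAACACCACAT-3'

(a) The coding strand matches the mRNA with U→T.
(b) The template strand is the reverse complement of the coding strand.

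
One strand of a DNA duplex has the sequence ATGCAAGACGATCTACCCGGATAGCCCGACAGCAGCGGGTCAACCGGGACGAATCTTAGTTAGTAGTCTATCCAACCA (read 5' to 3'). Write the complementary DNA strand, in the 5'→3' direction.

5'-TGGTTGGATAGACTACTAACTAAGATTCGTCCCGGTTGACCCGCTGCTGTCGGGCTATCCGGGTAGATCGTCTTGCAT-3'

Pairing A↔T and G↔C gives TACGTTCTGCTAGATGGGCCTATCGGGCTGTCGTCGCCCAGTTGGCCCTGCTTAGAATCAATCATCAGATAGGTTGGT, running 3'→5'. Reverse for the 5'→3' convention.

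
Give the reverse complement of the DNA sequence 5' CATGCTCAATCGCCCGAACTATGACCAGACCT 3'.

5'-AGGTCTGGTCATAGTTCGGGCGATTGAGCATG-3'

Reading the sequence 3'→5' and pairing each base (A↔T, G↔C) gives the reverse complement directly.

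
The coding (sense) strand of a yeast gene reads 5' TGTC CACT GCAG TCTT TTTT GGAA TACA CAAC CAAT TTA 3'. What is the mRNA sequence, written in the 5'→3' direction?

mRNA has the coding-strand sequence with U in place of T.

5'-UGUCCACUGCAGUCUUUUUUGGAAUACACAACCAAUUUA-3'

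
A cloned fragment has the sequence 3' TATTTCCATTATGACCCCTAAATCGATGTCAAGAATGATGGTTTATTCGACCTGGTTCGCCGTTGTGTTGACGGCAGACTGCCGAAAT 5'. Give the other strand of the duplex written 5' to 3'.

5'-ATAAAGGTAATACTGGGGATTTAGCTACAGTTCTTACTACCAAATAAGCTGGACCAAGCGGCAACACAACTGCCGTCTGACGGCTTTA-3'

The strand is given 3'→5', so its complement runs 5'→3' in the same left-to-right order: pair each base A↔T, G↔C.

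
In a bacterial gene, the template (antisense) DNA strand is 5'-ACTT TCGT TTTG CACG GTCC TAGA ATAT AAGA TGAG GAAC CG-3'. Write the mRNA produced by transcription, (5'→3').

5'-CGGUUCCUCAUCUUAUAUUCUAGGACCGUGCAAAACGAAAGU-3'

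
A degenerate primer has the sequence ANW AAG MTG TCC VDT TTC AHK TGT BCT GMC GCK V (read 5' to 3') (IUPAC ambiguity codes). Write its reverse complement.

Standard pairs A↔T, G↔C; ambiguity codes pair M↔K, W↔W, B↔V, D↔H, N↔N. Complement (TNWTTCKACAGGBHAAAGTDMACAVGACKGCGMB), then reverse for 5'→3'.

5′-BMGCGKCAGVACAMDTGAAAHBGGACAKCTTWNT-3′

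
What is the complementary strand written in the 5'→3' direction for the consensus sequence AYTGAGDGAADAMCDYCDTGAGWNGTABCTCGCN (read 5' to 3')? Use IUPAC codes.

5'-NGCGAGVTACNWCTCAHGRHGKTHTTCHCTCART-3'

Standard pairs A↔T, G↔C; ambiguity codes pair Y↔R, M↔K, W↔W, B↔V, D↔H, N↔N. Complement (TRACTCHCTTHTKGHRGHACTCWNCATVGAGCGN), then reverse for 5'→3'.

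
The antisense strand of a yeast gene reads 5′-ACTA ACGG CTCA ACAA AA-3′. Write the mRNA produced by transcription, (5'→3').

5′-UUUUGUUGAGCCGUUAGU-3′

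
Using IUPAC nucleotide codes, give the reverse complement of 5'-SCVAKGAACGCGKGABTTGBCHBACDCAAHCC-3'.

5'-GGDTTGHGTVDGVCAAVTCMCGCGTTCMTBGS-3'

Standard pairs A↔T, G↔C; ambiguity codes pair K↔M, S↔S, B↔V, D↔H. Complement (SGBTMCTTGCGCMCTVAACVGDVTGHGTTDGG), then reverse for 5'→3'.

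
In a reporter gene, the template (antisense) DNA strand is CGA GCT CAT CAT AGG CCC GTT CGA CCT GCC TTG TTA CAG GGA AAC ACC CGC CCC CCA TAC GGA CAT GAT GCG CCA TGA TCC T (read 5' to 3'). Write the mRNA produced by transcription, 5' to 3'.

The mRNA has the sequence of the coding strand (reverse complement of the template) with T→U. Reverse complement of CGAGCTCATCATAGGCCCGTTCGACCTGCCTTGTTACAGGGAAACACCCGCCCCCCATACGGACATGATGCGCCATGATCCT is AGGATCATGGCGCATCATGTCCGTATGGGGGGCGGGTGTTTCCCTGTAACAAGGCAGGTCGAACGGGCCTATGATGAGCTCG; then T→U.

5'-AGGAUCAUGGCGCAUCAUGUCCGUAUGGGGGGCGGGUGUUUCCCUGUAACAAGGCAGGUCGAACGGGCCUAUGAUGAGCUCG-3'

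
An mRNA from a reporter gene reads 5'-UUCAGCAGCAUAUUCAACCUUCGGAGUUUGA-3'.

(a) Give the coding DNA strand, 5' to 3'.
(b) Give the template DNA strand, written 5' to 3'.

(a) The coding strand matches the mRNA with U→T.
(b) The template strand is the reverse complement of the coding strand.

(a) 5'-TTCAGCAGCATATTCAACCTTCGGAGTTTGA-3'
(b) 5'-TCAAACTCCGAAGGTTGAATATGCTGCTGAA-3'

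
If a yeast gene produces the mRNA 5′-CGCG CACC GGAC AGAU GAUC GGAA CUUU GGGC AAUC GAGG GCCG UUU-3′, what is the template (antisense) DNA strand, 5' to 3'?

5'-AAACGGCCCTCGATTGCCCAAAGTTCCGATCATCTGTCCGGTGCGCG-3'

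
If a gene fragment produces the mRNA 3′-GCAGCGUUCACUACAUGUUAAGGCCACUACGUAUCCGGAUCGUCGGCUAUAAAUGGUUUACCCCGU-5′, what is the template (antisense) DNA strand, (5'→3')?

5'-CGTCGCAAGTGATGTACAATTCCGGTGATGCATAGGCCTAGCAGCCGATATTTACCAAATGGGGCA-3'

Written 5'→3' the mRNA is UGCCCCAUUUGGUAAAUAUCGGCUGCUAGGCCUAUGCAUCACCGGAAUUGUACAUCACUUGCGACG, so the coding DNA strand is TGCCCCATTTGGTAAATATCGGCTGCTAGGCCTATGCATCACCGGAATTGTACATCACTTGCGACG. The template is its reverse complement.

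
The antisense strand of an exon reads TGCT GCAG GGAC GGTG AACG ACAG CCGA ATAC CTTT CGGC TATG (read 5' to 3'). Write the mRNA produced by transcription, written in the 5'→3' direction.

The mRNA has the sequence of the coding strand (reverse complement of the template) with T→U. Reverse complement of TGCTGCAGGGACGGTGAACGACAGCCGAATACCTTTCGGCTATG is CATAGCCGAAAGGTATTCGGCTGTCGTTCACCGTCCCTGCAGCA; then T→U.

5'-CAUAGCCGAAAGGUAUUCGGCUGUCGUUCACCGUCCCUGCAGCA-3'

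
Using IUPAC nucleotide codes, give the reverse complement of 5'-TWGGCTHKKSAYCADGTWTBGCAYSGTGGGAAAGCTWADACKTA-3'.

5'-TAMGTHTWAGCTTTCCCACSRTGCVAWACHTGRTSMMDAGCCWA-3'

Standard pairs A↔T, G↔C; ambiguity codes pair Y↔R, K↔M, W↔W, S↔S, B↔V, D↔H. Complement (AWCCGADMMSTRGTHCAWAVCGTRSCACCCTTTCGAWTHTGMAT), then reverse for 5'→3'.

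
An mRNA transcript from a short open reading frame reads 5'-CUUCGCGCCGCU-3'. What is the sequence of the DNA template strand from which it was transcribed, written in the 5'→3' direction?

5′-AGCGGCGCGAAG-3′

Replace U with T to get the coding DNA strand: CTTCGCGCCGCT. The template strand is its reverse complement (complement GAAGCGCGGCGA, then reverse).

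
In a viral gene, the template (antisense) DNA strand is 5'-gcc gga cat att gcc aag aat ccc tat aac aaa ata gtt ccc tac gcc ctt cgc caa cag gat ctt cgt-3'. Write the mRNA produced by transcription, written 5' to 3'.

The mRNA has the sequence of the coding strand (reverse complement of the template) with T→U. Reverse complement of GCCGGACATATTGCCAAGAATCCCTATAACAAAATAGTTCCCTACGCCCTTCGCCAACAGGATCTTCGT is ACGAAGATCCTGTTGGCGAAGGGCGTAGGGAACTATTTTGTTATAGGGATTCTTGGCAATATGTCCGGC; then T→U.

5'-ACGAAGAUCCUGUUGGCGAAGGGCGUAGGGAACUAUUUUGUUAUAGGGAUUCUUGGCAAUAUGUCCGGC-3'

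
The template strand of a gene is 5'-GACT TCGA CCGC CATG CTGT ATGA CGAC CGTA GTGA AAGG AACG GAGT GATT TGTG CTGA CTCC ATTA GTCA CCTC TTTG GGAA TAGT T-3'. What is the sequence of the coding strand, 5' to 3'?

The coding strand is complementary and antiparallel to the template: take the complement (A↔T, G↔C) and reverse.

5'-AACTATTCCCAAAGAGGTGACTAATGGAGTCAGCACAAATCACTCCGTTCCTTTCACTACGGTCGTCATACAGCATGGCGGTCGAAGTC-3'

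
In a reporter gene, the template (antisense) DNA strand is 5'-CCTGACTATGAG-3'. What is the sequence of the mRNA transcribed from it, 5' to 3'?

The mRNA has the sequence of the coding strand (reverse complement of the template) with T→U. Reverse complement of CCTGACTATGAG is CTCATAGTCAGG; then T→U.

5'-CUCAUAGUCAGG-3'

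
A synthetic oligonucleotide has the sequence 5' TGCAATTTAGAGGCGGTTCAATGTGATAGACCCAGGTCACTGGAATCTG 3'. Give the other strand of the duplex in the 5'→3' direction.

The complement of TGCAATTTAGAGGCGGTTCAATGTGATAGACCCAGGTCACTGGAATCTG is ACGTTAAATCTCCGCCAAGTTACACTATCTGGGTCCAGTGACCTTAGAC (A↔T, G↔C). DNA strands are antiparallel, so the complementary strand runs 3'→5'; reversing gives the 5'→3' form.

5'-CAGATTCCAGTGACCTGGGTCTATCACATTGAACCGCCTCTAAATTGCA-3'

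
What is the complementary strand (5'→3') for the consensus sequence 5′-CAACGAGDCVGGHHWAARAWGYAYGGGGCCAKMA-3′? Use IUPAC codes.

5'-TKMTGGCCCCRTRCWTYTTWDDCCBGHCTCGTTG-3'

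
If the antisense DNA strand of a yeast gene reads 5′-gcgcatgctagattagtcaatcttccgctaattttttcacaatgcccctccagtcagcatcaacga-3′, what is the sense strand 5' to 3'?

The coding strand is complementary and antiparallel to the template: take the complement (A↔T, G↔C) and reverse.

5′-TCGTTGATGCTGACTGGAGGGGCATTGTGAAAAAATTAGCGGAAGATTGACTAATCTAGCATGCGC-3′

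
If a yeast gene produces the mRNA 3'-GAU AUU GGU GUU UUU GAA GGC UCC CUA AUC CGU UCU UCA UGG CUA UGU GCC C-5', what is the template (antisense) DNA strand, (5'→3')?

Written 5'→3' the mRNA is CCCGUGUAUCGGUACUUCUUGCCUAAUCCCUCGGAAGUUUUUGUGGUUAUAG, so the coding DNA strand is CCCGTGTATCGGTACTTCTTGCCTAATCCCTCGGAAGTTTTTGTGGTTATAG. The template is its reverse complement.

5'-CTATAACCACAAAAACTTCCGAGGGATTAGGCAAGAAGTACCGATACACGGG-3'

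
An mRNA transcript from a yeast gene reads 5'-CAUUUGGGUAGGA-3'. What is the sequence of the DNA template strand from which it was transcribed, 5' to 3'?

Replace U with T to get the coding DNA strand: CATTTGGGTAGGA. The template strand is its reverse complement (complement GTAAACCCATCCT, then reverse).

5'-TCCTACCCAAATG-3'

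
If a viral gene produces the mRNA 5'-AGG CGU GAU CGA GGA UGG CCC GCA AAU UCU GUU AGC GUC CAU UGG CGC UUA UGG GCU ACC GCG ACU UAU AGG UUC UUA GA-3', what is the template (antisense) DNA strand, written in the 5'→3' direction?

Replace U with T to get the coding DNA strand: AGGCGTGATCGAGGATGGCCCGCAAATTCTGTTAGCGTCCATTGGCGCTTATGGGCTACCGCGACTTATAGGTTCTTAGA. The template strand is its reverse complement (complement TCCGCACTAGCTCCTACCGGGCGTTTAAGACAATCGCAGGTAACCGCGAATACCCGATGGCGCTGAATATCCAAGAATCT, then reverse).

5'-TCTAAGAACCTATAAGTCGCGGTAGCCCATAAGCGCCAATGGACGCTAACAGAATTTGCGGGCCATCCTCGATCACGCCT-3'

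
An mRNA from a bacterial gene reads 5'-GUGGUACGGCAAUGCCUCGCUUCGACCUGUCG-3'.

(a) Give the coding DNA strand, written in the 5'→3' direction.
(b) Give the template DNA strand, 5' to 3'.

(a) 5'-GTGGTACGGCAATGCCTCGCTTCGACCTGTCG-3'
(b) 5'-CGACAGGTCGAAGCGAGGCATTGCCGTACCAC-3'

(a) The coding strand matches the mRNA with U→T.
(b) The template strand is the reverse complement of the coding strand.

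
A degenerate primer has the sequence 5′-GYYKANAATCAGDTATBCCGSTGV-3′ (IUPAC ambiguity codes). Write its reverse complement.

5′-BCASCGGVATAHCTGATTNTMRRC-3′

Standard pairs A↔T, G↔C; ambiguity codes pair Y↔R, K↔M, S↔S, B↔V, D↔H, N↔N. Complement (CRRMTNTTAGTCHATAVGGCSACB), then reverse for 5'→3'.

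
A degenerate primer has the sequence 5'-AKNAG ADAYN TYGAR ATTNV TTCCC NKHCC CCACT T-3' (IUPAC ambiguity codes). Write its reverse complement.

Standard pairs A↔T, G↔C; ambiguity codes pair R↔Y, K↔M, D↔H, V↔B, N↔N. Complement (TMNTCTHTRNARCTYTAANBAAGGGNMDGGGGTGAA), then reverse for 5'→3'.

5'-AAGTGGGGDMNGGGAABNAATYTCRANRTHTCTNMT-3'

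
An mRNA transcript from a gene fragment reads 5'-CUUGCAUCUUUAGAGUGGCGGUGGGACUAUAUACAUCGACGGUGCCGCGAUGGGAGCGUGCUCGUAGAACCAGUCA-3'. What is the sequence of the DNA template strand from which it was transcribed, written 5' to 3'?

5'-TGACTGGTTCTACGAGCACGCTCCCATCGCGGCACCGTCGATGTATATAGTCCCACCGCCACTCTAAAGATGCAAG-3'

Replace U with T to get the coding DNA strand: CTTGCATCTTTAGAGTGGCGGTGGGACTATATACATCGACGGTGCCGCGATGGGAGCGTGCTCGTAGAACCAGTCA. The template strand is its reverse complement (complement GAACGTAGAAATCTCACCGCCACCCTGATATATGTAGCTGCCACGGCGCTACCCTCGCACGAGCATCTTGGTCAGT, then reverse).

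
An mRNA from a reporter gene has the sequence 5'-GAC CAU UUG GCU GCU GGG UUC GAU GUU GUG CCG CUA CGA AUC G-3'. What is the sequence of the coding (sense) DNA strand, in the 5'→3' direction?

5'-GACCATTTGGCTGCTGGGTTCGATGTTGTGCCGCTACGAATCG-3'

The coding DNA strand has the same 5'→3' sequence as the mRNA with U replaced by T.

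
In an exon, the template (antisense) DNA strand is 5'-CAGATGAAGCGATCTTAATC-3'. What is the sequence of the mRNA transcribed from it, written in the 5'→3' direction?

5'-GAUUAAGAUCGCUUCAUCUG-3'

RNA polymerase reads the template 3'→5' and synthesizes mRNA 5'→3' by base-pairing (A→U, T→A, G↔C). The complement of the template is GTCTACTTCGCTAGAATTAG; antiparallel, so 5'→3' the coding strand is GATTAAGATCGCTTCATCTG. Replace T with U for the mRNA.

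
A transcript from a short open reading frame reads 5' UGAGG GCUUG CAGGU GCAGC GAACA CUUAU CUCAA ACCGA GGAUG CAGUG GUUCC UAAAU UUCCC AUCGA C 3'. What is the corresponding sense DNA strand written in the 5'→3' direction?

The coding DNA strand has the same 5'→3' sequence as the mRNA with U replaced by T.

5'-TGAGGGCTTGCAGGTGCAGCGAACACTTATCTCAAACCGAGGATGCAGTGGTTCCTAAATTTCCCATCGAC-3'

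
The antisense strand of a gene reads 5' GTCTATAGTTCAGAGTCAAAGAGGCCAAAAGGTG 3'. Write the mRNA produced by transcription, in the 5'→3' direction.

5'-CACCUUUUGGCCUCUUUGACUCUGAACUAUAGAC-3'

The mRNA has the sequence of the coding strand (reverse complement of the template) with T→U. Reverse complement of GTCTATAGTTCAGAGTCAAAGAGGCCAAAAGGTG is CACCTTTTGGCCTCTTTGACTCTGAACTATAGAC; then T→U.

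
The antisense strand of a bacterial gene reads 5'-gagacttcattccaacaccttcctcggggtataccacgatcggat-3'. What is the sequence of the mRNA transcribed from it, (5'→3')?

RNA polymerase reads the template 3'→5' and synthesizes mRNA 5'→3' by base-pairing (A→U, T→A, G↔C). The complement of the template is CTCTGAAGTAAGGTTGTGGAAGGAGCCCCATATGGTGCTAGCCTA; antiparallel, so 5'→3' the coding strand is ATCCGATCGTGGTATACCCCGAGGAAGGTGTTGGAATGAAGTCTC. Replace T with U for the mRNA.

5'-AUCCGAUCGUGGUAUACCCCGAGGAAGGUGUUGGAAUGAAGUCUC-3'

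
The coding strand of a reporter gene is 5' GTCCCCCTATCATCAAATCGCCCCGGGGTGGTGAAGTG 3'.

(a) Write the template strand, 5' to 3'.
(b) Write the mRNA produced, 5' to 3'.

(a) 5'-CACTTCACCACCCCGGGGCGATTTGATGATAGGGGGAC-3'
(b) 5'-GUCCCCCUAUCAUCAAAUCGCCCCGGGGUGGUGAAGUG-3'

(a) The template strand is the reverse complement of the coding strand: complement CAGGGGGATAGTAGTTTAGCGGGGCCCCACCACTTCAC, then reverse.
(b) mRNA matches the coding strand with T→U.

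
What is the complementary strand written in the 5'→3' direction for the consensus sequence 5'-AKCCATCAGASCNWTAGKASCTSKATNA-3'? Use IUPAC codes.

Standard pairs A↔T, G↔C; ambiguity codes pair K↔M, W↔W, S↔S, N↔N. Complement (TMGGTAGTCTSGNWATCMTSGASMTANT), then reverse for 5'→3'.

5′-TNATMSAGSTMCTAWNGSTCTGATGGMT-3′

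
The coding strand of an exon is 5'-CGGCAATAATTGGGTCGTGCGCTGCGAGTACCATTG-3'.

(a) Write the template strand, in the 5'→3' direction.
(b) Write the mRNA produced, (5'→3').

(a) 5'-CAATGGTACTCGCAGCGCACGACCCAATTATTGCCG-3'
(b) 5'-CGGCAAUAAUUGGGUCGUGCGCUGCGAGUACCAUUG-3'

(a) The template strand is the reverse complement of the coding strand: complement GCCGTTATTAACCCAGCACGCGACGCTCATGGTAAC, then reverse.
(b) mRNA matches the coding strand with T→U.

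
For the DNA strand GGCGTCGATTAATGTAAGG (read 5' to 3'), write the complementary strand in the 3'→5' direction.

Base-pairing A↔T, G↔C gives the complement. The complementary strand is antiparallel, so paired with a 5'→3' strand it runs 3'→5'.

3'-CCGCAGCTAATTACATTCC-5'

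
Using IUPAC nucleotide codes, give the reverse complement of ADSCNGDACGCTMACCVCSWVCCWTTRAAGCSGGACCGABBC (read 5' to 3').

Standard pairs A↔T, G↔C; ambiguity codes pair R↔Y, M↔K, W↔W, S↔S, B↔V, D↔H, N↔N. Complement (THSGNCHTGCGAKTGGBGSWBGGWAAYTTCGSCCTGGCTVVG), then reverse for 5'→3'.

5'-GVVTCGGTCCSGCTTYAAWGGBWSGBGGTKAGCGTHCNGSHT-3'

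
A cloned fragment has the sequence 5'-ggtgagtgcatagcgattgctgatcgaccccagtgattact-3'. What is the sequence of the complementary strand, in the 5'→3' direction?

Pairing A↔T and G↔C gives CCACTCACGTATCGCTAACGACTAGCTGGGGTCACTAATGA, running 3'→5'. Reverse for the 5'→3' convention.

5'-AGTAATCACTGGGGTCGATCAGCAATCGCTATGCACTCACC-3'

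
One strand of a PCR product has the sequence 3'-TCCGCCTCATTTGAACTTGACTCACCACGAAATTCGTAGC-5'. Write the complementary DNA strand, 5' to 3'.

5'-AGGCGGAGTAAACTTGAACTGAGTGGTGCTTTAAGCATCG-3'

The strand is given 3'→5', so its complement runs 5'→3' in the same left-to-right order: pair each base A↔T, G↔C.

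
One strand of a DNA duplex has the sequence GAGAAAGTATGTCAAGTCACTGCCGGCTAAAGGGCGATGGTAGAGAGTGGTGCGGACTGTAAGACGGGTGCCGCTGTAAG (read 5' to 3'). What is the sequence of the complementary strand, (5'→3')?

5′-CTTACAGCGGCACCCGTCTTACAGTCCGCACCACTCTCTACCATCGCCCTTTAGCCGGCAGTGACTTGACATACTTTCTC-3′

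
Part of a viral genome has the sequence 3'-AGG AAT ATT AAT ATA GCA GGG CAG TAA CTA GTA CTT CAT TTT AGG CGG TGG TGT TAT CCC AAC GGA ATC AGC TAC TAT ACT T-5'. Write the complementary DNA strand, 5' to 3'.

5'-TCCTTATAATTATATCGTCCCGTCATTGATCATGAAGTAAAATCCGCCACCACAATAGGGTTGCCTTAGTCGATGATATGAA-3'

The strand is given 3'→5', so its complement runs 5'→3' in the same left-to-right order: pair each base A↔T, G↔C.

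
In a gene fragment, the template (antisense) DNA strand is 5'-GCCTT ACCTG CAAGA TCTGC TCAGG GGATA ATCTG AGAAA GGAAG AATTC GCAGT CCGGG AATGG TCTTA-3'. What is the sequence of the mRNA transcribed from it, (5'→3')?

The mRNA has the sequence of the coding strand (reverse complement of the template) with T→U. Reverse complement of GCCTTACCTGCAAGATCTGCTCAGGGGATAATCTGAGAAAGGAAGAATTCGCAGTCCGGGAATGGTCTTA is TAAGACCATTCCCGGACTGCGAATTCTTCCTTTCTCAGATTATCCCCTGAGCAGATCTTGCAGGTAAGGC; then T→U.

5′-UAAGACCAUUCCCGGACUGCGAAUUCUUCCUUUCUCAGAUUAUCCCCUGAGCAGAUCUUGCAGGUAAGGC-3′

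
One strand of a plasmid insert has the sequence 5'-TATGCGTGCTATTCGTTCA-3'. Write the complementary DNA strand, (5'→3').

5'-TGAACGAATAGCACGCATA-3'

Pairing A↔T and G↔C gives ATACGCACGATAAGCAAGT, running 3'→5'. Reverse for the 5'→3' convention.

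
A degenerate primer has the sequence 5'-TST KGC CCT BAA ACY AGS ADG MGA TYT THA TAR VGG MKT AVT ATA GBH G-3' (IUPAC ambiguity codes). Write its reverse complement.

5'-CDVCTATABTAMKCCBYTATDAARATCKCHTSCTRGTTTVAGGGCMASA-3'

Standard pairs A↔T, G↔C; ambiguity codes pair R↔Y, M↔K, S↔S, B↔V, D↔H. Complement (ASAMCGGGAVTTTGRTCSTHCKCTARAADTATYBCCKMATBATATCVDC), then reverse for 5'→3'.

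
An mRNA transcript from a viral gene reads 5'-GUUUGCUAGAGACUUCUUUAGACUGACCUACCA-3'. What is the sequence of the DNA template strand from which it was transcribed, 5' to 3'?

5'-TGGTAGGTCAGTCTAAAGAAGTCTCTAGCAAAC-3'

Replace U with T to get the coding DNA strand: GTTTGCTAGAGACTTCTTTAGACTGACCTACCA. The template strand is its reverse complement (complement CAAACGATCTCTGAAGAAATCTGACTGGATGGT, then reverse).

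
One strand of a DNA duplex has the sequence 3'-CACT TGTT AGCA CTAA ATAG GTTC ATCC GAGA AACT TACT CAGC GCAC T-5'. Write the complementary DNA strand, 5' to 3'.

5'-GTGAACAATCGTGATTTATCCAAGTAGGCTCTTTGAATGAGTCGCGTGA-3'

The strand is given 3'→5', so its complement runs 5'→3' in the same left-to-right order: pair each base A↔T, G↔C.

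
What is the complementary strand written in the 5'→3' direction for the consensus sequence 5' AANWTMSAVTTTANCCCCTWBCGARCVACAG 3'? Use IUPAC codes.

Standard pairs A↔T, G↔C; ambiguity codes pair R↔Y, M↔K, W↔W, S↔S, B↔V, N↔N. Complement (TTNWAKSTBAAATNGGGGAWVGCTYGBTGTC), then reverse for 5'→3'.

5'-CTGTBGYTCGVWAGGGGNTAAABTSKAWNTT-3'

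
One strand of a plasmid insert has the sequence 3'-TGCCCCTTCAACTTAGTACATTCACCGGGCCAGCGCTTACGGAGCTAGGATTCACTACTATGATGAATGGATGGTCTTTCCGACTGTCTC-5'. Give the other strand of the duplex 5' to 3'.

5'-ACGGGGAAGTTGAATCATGTAAGTGGCCCGGTCGCGAATGCCTCGATCCTAAGTGATGATACTACTTACCTACCAGAAAGGCTGACAGAG-3'

The strand is given 3'→5', so its complement runs 5'→3' in the same left-to-right order: pair each base A↔T, G↔C.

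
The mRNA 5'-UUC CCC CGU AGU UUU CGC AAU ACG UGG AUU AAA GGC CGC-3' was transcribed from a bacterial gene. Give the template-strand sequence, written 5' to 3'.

5'-GCGGCCTTTAATCCACGTATTGCGAAAACTACGGGGGAA-3'

Replace U with T to get the coding DNA strand: TTCCCCCGTAGTTTTCGCAATACGTGGATTAAAGGCCGC. The template strand is its reverse complement (complement AAGGGGGCATCAAAAGCGTTATGCACCTAATTTCCGGCG, then reverse).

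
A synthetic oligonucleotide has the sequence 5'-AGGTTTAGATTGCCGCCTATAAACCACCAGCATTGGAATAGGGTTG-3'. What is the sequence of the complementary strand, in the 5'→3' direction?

5′-CAACCCTATTCCAATGCTGGTGGTTTATAGGCGGCAATCTAAACCT-3′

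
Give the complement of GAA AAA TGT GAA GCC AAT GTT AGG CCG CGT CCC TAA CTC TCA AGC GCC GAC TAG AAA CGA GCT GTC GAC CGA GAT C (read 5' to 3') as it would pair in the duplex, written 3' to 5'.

3'-CTTTTTACACTTCGGTTACAATCCGGCGCAGGGATTGAGAGTTCGCGGCTGATCTTTGCTCGACAGCTGGCTCTAG-5'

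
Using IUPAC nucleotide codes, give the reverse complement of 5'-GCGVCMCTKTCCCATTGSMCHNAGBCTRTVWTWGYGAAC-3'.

Standard pairs A↔T, G↔C; ambiguity codes pair R↔Y, M↔K, W↔W, S↔S, B↔V, H↔D, N↔N. Complement (CGCBGKGAMAGGGTAACSKGDNTCVGAYABWAWCRCTTG), then reverse for 5'→3'.

5'-GTTCRCWAWBAYAGVCTNDGKSCAATGGGAMAGKGBCGC-3'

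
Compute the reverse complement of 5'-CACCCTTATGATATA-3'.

5'-TATATCATAAGGGTG-3'

Complement each base (A↔T, G↔C): GTGGGAATACTATAT. Then reverse.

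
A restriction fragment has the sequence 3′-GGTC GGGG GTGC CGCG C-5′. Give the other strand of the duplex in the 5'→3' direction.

5'-CCAGCCCCCACGGCGCG-3'

The strand is given 3'→5', so its complement runs 5'→3' in the same left-to-right order: pair each base A↔T, G↔C.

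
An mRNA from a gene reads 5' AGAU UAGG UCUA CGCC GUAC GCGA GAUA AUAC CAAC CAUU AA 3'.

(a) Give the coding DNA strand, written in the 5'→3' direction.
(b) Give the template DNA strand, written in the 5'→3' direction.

(a) The coding strand matches the mRNA with U→T.
(b) The template strand is the reverse complement of the coding strand.

(a) 5'-AGATTAGGTCTACGCCGTACGCGAGATAATACCAACCATTAA-3'
(b) 5'-TTAATGGTTGGTATTATCTCGCGTACGGCGTAGACCTAATCT-3'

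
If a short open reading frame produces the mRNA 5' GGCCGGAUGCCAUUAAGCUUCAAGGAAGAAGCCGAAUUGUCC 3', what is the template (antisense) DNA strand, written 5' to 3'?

5′-GGACAATTCGGCTTCTTCCTTGAAGCTTAATGGCATCCGGCC-3′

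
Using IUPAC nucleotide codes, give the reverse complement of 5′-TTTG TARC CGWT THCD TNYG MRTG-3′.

5′-CAYKCRNAHGDAAWCGGYTACAAA-3′

Standard pairs A↔T, G↔C; ambiguity codes pair R↔Y, M↔K, W↔W, D↔H, N↔N. Complement (AAACATYGGCWAADGHANRCKYAC), then reverse for 5'→3'.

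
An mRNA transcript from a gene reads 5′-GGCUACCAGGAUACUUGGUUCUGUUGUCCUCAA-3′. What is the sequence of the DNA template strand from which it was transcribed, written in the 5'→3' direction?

Replace U with T to get the coding DNA strand: GGCTACCAGGATACTTGGTTCTGTTGTCCTCAA. The template strand is its reverse complement (complement CCGATGGTCCTATGAACCAAGACAACAGGAGTT, then reverse).

5'-TTGAGGACAACAGAACCAAGTATCCTGGTAGCC-3'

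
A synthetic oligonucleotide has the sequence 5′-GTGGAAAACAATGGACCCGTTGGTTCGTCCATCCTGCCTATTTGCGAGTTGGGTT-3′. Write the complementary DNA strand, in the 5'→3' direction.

5'-AACCCAACTCGCAAATAGGCAGGATGGACGAACCAACGGGTCCATTGTTTTCCAC-3'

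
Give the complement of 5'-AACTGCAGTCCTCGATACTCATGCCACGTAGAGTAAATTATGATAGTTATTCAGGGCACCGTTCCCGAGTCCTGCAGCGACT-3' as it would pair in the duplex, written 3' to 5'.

Base-pairing A↔T, G↔C gives the complement. The complementary strand is antiparallel, so paired with a 5'→3' strand it runs 3'→5'.

3'-TTGACGTCAGGAGCTATGAGTACGGTGCATCTCATTTAATACTATCAATAAGTCCCGTGGCAAGGGCTCAGGACGTCGCTGA-5'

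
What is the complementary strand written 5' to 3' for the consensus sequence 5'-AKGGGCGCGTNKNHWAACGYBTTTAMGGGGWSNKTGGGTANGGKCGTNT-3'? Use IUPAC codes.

Standard pairs A↔T, G↔C; ambiguity codes pair Y↔R, M↔K, W↔W, S↔S, B↔V, H↔D, N↔N. Complement (TMCCCGCGCANMNDWTTGCRVAAATKCCCCWSNMACCCATNCCMGCANA), then reverse for 5'→3'.

5'-ANACGMCCNTACCCAMNSWCCCCKTAAAVRCGTTWDNMNACGCGCCCMT-3'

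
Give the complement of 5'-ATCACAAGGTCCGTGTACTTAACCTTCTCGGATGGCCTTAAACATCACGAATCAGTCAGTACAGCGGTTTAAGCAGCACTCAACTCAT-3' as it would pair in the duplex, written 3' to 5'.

Base-pairing A↔T, G↔C gives the complement. The complementary strand is antiparallel, so paired with a 5'→3' strand it runs 3'→5'.

3'-TAGTGTTCCAGGCACATGAATTGGAAGAGCCTACCGGAATTTGTAGTGCTTAGTCAGTCATGTCGCCAAATTCGTCGTGAGTTGAGTA-5'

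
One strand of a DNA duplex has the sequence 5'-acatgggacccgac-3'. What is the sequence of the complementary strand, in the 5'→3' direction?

5'-GTCGGGTCCCATGT-3'

Pairing A↔T and G↔C gives TGTACCCTGGGCTG, running 3'→5'. Reverse for the 5'→3' convention.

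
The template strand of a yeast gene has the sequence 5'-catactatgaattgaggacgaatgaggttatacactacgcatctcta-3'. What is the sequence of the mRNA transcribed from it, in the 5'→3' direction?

RNA polymerase reads the template 3'→5' and synthesizes mRNA 5'→3' by base-pairing (A→U, T→A, G↔C). The complement of the template is GTATGATACTTAACTCCTGCTTACTCCAATATGTGATGCGTAGAGAT; antiparallel, so 5'→3' the coding strand is TAGAGATGCGTAGTGTATAACCTCATTCGTCCTCAATTCATAGTATG. Replace T with U for the mRNA.

5′-UAGAGAUGCGUAGUGUAUAACCUCAUUCGUCCUCAAUUCAUAGUAUG-3′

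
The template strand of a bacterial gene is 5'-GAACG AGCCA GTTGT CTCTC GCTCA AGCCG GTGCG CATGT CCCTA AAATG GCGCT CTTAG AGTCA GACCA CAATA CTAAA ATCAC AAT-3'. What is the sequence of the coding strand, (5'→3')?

5'-ATTGTGATTTTAGTATTGTGGTCTGACTCTAAGAGCGCCATTTTAGGGACATGCGCACCGGCTTGAGCGAGAGACAACTGGCTCGTTC-3'

The coding strand is complementary and antiparallel to the template: take the complement (A↔T, G↔C) and reverse.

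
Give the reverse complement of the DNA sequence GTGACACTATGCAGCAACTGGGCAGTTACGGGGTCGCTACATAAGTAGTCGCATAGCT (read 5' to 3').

5'-AGCTATGCGACTACTTATGTAGCGACCCCGTAACTGCCCAGTTGCTGCATAGTGTCAC-3'

Reading the sequence 3'→5' and pairing each base (A↔T, G↔C) gives the reverse complement directly.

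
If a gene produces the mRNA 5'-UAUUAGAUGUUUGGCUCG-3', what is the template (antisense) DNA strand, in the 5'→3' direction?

5′-CGAGCCAAACATCTAATA-3′

Replace U with T to get the coding DNA strand: TATTAGATGTTTGGCTCG. The template strand is its reverse complement (complement ATAATCTACAAACCGAGC, then reverse).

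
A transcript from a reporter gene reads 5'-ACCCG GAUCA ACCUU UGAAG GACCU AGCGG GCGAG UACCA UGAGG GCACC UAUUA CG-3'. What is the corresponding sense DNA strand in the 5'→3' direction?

The coding DNA strand has the same 5'→3' sequence as the mRNA with U replaced by T.

5'-ACCCGGATCAACCTTTGAAGGACCTAGCGGGCGAGTACCATGAGGGCACCTATTACG-3'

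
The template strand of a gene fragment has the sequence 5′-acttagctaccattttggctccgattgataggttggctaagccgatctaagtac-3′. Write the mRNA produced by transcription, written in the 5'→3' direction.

RNA polymerase reads the template 3'→5' and synthesizes mRNA 5'→3' by base-pairing (A→U, T→A, G↔C). The complement of the template is TGAATCGATGGTAAAACCGAGGCTAACTATCCAACCGATTCGGCTAGATTCATG; antiparallel, so 5'→3' the coding strand is GTACTTAGATCGGCTTAGCCAACCTATCAATCGGAGCCAAAATGGTAGCTAAGT. Replace T with U for the mRNA.

5'-GUACUUAGAUCGGCUUAGCCAACCUAUCAAUCGGAGCCAAAAUGGUAGCUAAGU-3'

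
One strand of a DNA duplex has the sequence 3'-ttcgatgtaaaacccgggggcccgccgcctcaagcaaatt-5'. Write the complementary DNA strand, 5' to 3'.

5'-AAGCTACATTTTGGGCCCCCGGGCGGCGGAGTTCGTTTAA-3'

The strand is given 3'→5', so its complement runs 5'→3' in the same left-to-right order: pair each base A↔T, G↔C.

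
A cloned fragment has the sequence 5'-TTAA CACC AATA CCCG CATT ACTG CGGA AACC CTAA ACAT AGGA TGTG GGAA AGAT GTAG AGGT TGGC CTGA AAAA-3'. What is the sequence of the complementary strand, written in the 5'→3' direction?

The complement of TTAACACCAATACCCGCATTACTGCGGAAACCCTAAACATAGGATGTGGGAAAGATGTAGAGGTTGGCCTGAAAAA is AATTGTGGTTATGGGCGTAATGACGCCTTTGGGATTTGTATCCTACACCCTTTCTACATCTCCAACCGGACTTTTT (A↔T, G↔C). DNA strands are antiparallel, so the complementary strand runs 3'→5'; reversing gives the 5'→3' form.

5′-TTTTTCAGGCCAACCTCTACATCTTTCCCACATCCTATGTTTAGGGTTTCCGCAGTAATGCGGGTATTGGTGTTAA-3′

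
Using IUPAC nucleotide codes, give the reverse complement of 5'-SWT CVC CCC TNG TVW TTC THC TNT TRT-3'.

5'-AYAANAGDAGAAWBACNAGGGGBGAWS-3'

Standard pairs A↔T, G↔C; ambiguity codes pair R↔Y, W↔W, S↔S, H↔D, V↔B, N↔N. Complement (SWAGBGGGGANCABWAAGADGANAAYA), then reverse for 5'→3'.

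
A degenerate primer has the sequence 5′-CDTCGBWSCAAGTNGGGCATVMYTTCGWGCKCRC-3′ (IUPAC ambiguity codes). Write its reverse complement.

Standard pairs A↔T, G↔C; ambiguity codes pair R↔Y, M↔K, W↔W, S↔S, B↔V, D↔H, N↔N. Complement (GHAGCVWSGTTCANCCCGTABKRAAGCWCGMGYG), then reverse for 5'→3'.

5'-GYGMGCWCGAARKBATGCCCNACTTGSWVCGAHG-3'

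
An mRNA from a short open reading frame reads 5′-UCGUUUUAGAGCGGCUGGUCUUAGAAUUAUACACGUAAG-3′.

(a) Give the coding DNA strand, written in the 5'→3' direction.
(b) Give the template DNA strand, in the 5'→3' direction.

(a) The coding strand matches the mRNA with U→T.
(b) The template strand is the reverse complement of the coding strand.

(a) 5'-TCGTTTTAGAGCGGCTGGTCTTAGAATTATACACGTAAG-3'
(b) 5′-CTTACGTGTATAATTCTAAGACCAGCCGCTCTAAAACGA-3′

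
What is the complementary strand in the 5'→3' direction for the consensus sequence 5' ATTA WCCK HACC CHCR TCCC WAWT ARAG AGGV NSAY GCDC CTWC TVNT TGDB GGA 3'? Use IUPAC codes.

Standard pairs A↔T, G↔C; ambiguity codes pair R↔Y, K↔M, W↔W, S↔S, B↔V, D↔H, N↔N. Complement (TAATWGGMDTGGGDGYAGGGWTWATYTCTCCBNSTRCGHGGAWGABNAACHVCCT), then reverse for 5'→3'.

5'-TCCVHCAANBAGWAGGHGCRTSNBCCTCTYTAWTWGGGAYGDGGGTDMGGWTAAT-3'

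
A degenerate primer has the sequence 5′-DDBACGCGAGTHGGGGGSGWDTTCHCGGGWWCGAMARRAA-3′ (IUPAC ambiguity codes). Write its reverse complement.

Standard pairs A↔T, G↔C; ambiguity codes pair R↔Y, M↔K, W↔W, S↔S, B↔V, D↔H. Complement (HHVTGCGCTCADCCCCCSCWHAAGDGCCCWWGCTKTYYTT), then reverse for 5'→3'.

5'-TTYYTKTCGWWCCCGDGAAHWCSCCCCCDACTCGCGTVHH-3'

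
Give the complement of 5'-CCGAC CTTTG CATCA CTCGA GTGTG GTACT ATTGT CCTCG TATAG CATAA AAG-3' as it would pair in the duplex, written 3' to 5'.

3'-GGCTGGAAACGTAGTGAGCTCACACCATGATAACAGGAGCATATCGTATTTTC-5'

Base-pairing A↔T, G↔C gives the complement. The complementary strand is antiparallel, so paired with a 5'→3' strand it runs 3'→5'.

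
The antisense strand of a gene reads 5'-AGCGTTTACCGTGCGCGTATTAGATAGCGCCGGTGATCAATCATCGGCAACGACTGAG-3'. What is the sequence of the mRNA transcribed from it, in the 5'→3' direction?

RNA polymerase reads the template 3'→5' and synthesizes mRNA 5'→3' by base-pairing (A→U, T→A, G↔C). The complement of the template is TCGCAAATGGCACGCGCATAATCTATCGCGGCCACTAGTTAGTAGCCGTTGCTGACTC; antiparallel, so 5'→3' the coding strand is CTCAGTCGTTGCCGATGATTGATCACCGGCGCTATCTAATACGCGCACGGTAAACGCT. Replace T with U for the mRNA.

5'-CUCAGUCGUUGCCGAUGAUUGAUCACCGGCGCUAUCUAAUACGCGCACGGUAAACGCU-3'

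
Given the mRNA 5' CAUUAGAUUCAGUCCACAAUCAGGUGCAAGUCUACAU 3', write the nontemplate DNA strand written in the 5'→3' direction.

5'-CATTAGATTCAGTCCACAATCAGGTGCAAGTCTACAT-3'

The coding DNA strand has the same 5'→3' sequence as the mRNA with U replaced by T.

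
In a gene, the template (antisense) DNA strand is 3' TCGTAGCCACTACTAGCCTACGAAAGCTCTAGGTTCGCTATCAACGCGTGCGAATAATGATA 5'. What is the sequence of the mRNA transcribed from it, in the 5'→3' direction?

5'-AGCAUCGGUGAUGAUCGGAUGCUUUCGAGAUCCAAGCGAUAGUUGCGCACGCUUAUUACUAU-3'

Reading the template 3'→5' as shown, RNA polymerase pairs each base (A→U, T→A, G↔C) to build mRNA 5'→3' directly.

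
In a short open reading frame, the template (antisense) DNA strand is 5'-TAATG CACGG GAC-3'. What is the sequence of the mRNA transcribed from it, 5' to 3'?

5'-GUCCCGUGCAUUA-3'

RNA polymerase reads the template 3'→5' and synthesizes mRNA 5'→3' by base-pairing (A→U, T→A, G↔C). The complement of the template is ATTACGTGCCCTG; antiparallel, so 5'→3' the coding strand is GTCCCGTGCATTA. Replace T with U for the mRNA.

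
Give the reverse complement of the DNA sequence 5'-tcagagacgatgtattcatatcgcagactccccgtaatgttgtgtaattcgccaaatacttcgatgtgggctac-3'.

5'-GTAGCCCACATCGAAGTATTTGGCGAATTACACAACATTACGGGGAGTCTGCGATATGAATACATCGTCTCTGA-3'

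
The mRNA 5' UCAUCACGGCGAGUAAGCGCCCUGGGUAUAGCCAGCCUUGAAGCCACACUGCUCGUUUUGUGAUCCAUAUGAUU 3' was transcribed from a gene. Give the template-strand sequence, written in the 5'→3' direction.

5'-AATCATATGGATCACAAAACGAGCAGTGTGGCTTCAAGGCTGGCTATACCCAGGGCGCTTACTCGCCGTGATGA-3'

Replace U with T to get the coding DNA strand: TCATCACGGCGAGTAAGCGCCCTGGGTATAGCCAGCCTTGAAGCCACACTGCTCGTTTTGTGATCCATATGATT. The template strand is its reverse complement (complement AGTAGTGCCGCTCATTCGCGGGACCCATATCGGTCGGAACTTCGGTGTGACGAGCAAAACACTAGGTATACTAA, then reverse).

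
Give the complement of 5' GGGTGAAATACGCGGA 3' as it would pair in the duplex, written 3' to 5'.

Base-pairing A↔T, G↔C gives the complement. The complementary strand is antiparallel, so paired with a 5'→3' strand it runs 3'→5'.

3'-CCCACTTTATGCGCCT-5'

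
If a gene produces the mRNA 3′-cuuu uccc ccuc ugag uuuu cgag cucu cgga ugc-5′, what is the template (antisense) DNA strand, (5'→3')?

5'-GAAAAGGGGGAGACTCAAAAGCTCGAGAGCCTACG-3'

Written 5'→3' the mRNA is CGUAGGCUCUCGAGCUUUUGAGUCUCCCCCUUUUC, so the coding DNA strand is CGTAGGCTCTCGAGCTTTTGAGTCTCCCCCTTTTC. The template is its reverse complement.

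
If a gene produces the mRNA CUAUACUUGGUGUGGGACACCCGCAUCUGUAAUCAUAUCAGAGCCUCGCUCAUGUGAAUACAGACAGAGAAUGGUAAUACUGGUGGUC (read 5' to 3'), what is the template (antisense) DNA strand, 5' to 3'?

5'-GACCACCAGTATTACCATTCTCTGTCTGTATTCACATGAGCGAGGCTCTGATATGATTACAGATGCGGGTGTCCCACACCAAGTATAG-3'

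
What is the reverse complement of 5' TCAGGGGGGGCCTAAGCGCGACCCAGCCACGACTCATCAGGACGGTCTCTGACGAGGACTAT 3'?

5′-ATAGTCCTCGTCAGAGACCGTCCTGATGAGTCGTGGCTGGGTCGCGCTTAGGCCCCCCCTGA-3′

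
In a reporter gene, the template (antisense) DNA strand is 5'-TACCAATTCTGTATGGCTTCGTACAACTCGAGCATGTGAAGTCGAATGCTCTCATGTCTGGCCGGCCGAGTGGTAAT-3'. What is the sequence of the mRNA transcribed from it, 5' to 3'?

5'-AUUACCACUCGGCCGGCCAGACAUGAGAGCAUUCGACUUCACAUGCUCGAGUUGUACGAAGCCAUACAGAAUUGGUA-3'

RNA polymerase reads the template 3'→5' and synthesizes mRNA 5'→3' by base-pairing (A→U, T→A, G↔C). The complement of the template is ATGGTTAAGACATACCGAAGCATGTTGAGCTCGTACACTTCAGCTTACGAGAGTACAGACCGGCCGGCTCACCATTA; antiparallel, so 5'→3' the coding strand is ATTACCACTCGGCCGGCCAGACATGAGAGCATTCGACTTCACATGCTCGAGTTGTACGAAGCCATACAGAATTGGTA. Replace T with U for the mRNA.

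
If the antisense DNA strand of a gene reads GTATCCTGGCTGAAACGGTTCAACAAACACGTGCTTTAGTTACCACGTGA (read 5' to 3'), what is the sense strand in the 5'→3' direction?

The coding strand is complementary and antiparallel to the template: take the complement (A↔T, G↔C) and reverse.

5'-TCACGTGGTAACTAAAGCACGTGTTTGTTGAACCGTTTCAGCCAGGATAC-3'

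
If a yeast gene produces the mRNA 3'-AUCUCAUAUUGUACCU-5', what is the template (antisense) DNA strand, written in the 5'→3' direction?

Written 5'→3' the mRNA is UCCAUGUUAUACUCUA, so the coding DNA strand is TCCATGTTATACTCTA. The template is its reverse complement.

5'-TAGAGTATAACATGGA-3'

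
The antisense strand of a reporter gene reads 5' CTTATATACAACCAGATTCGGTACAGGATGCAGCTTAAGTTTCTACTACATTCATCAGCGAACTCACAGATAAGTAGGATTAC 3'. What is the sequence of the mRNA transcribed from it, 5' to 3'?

5'-GUAAUCCUACUUAUCUGUGAGUUCGCUGAUGAAUGUAGUAGAAACUUAAGCUGCAUCCUGUACCGAAUCUGGUUGUAUAUAAG-3'

The mRNA has the sequence of the coding strand (reverse complement of the template) with T→U. Reverse complement of CTTATATACAACCAGATTCGGTACAGGATGCAGCTTAAGTTTCTACTACATTCATCAGCGAACTCACAGATAAGTAGGATTAC is GTAATCCTACTTATCTGTGAGTTCGCTGATGAATGTAGTAGAAACTTAAGCTGCATCCTGTACCGAATCTGGTTGTATATAAG; then T→U.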